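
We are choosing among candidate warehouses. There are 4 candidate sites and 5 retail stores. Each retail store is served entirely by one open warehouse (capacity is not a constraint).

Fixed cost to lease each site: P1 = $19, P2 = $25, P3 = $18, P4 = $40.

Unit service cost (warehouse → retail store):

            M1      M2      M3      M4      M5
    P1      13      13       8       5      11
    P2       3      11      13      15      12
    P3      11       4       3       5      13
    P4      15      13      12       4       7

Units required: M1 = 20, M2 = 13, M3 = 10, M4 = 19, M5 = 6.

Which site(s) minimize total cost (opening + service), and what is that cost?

Open P2, P3 and P4; minimum total cost 343.

For any fixed open set, each retail store goes to its cheapest open site; total = fixed + service.
{P2, P3, P4}: M1→P2 3·20=60, M2→P3 4·13=52, M3→P3 3·10=30, M4→P4 4·19=76, M5→P4 7·6=42. Service 260; fixed 83; total 343.
{P2, P3}: M1→P2 3·20=60, M2→P3 4·13=52, M3→P3 3·10=30, M4→P3 5·19=95, M5→P2 12·6=72. Service 309; fixed 43; total 352.
{P1, P2, P3, P4}: service 260 + fixed 102 = 362
{P3}: service 475 + fixed 18 = 493
No other subset beats 343.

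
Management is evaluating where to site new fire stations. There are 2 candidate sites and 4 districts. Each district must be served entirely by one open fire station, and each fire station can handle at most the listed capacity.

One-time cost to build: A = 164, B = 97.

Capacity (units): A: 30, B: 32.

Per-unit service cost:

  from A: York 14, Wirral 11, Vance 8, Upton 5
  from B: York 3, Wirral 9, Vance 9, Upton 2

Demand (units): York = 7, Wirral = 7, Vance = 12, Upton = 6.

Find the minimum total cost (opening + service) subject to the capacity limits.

Minimum total cost: 301

Open {B}: York→B 3·7=21, Wirral→B 9·7=63, Vance→B 9·12=108, Upton→B 2·6=12.
Loads: B carries 32/32. Service 204; fixed 97; total 301.
Next best feasible plan costs 453.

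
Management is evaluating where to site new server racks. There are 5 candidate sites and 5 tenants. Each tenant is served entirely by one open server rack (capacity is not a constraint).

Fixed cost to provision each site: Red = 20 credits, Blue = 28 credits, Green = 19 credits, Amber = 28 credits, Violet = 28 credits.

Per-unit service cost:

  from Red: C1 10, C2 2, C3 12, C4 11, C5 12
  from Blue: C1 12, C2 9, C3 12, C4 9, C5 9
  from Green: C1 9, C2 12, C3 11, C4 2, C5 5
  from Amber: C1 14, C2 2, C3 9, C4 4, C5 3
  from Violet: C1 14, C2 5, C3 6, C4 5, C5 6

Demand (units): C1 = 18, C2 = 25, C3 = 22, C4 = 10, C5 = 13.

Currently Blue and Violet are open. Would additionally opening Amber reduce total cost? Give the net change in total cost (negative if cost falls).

Yes — net change −96 (cost falls by 96).

Current service cost with {Blue, Violet}: 601.
Adding Amber: each tenant re-picks its cheapest; new service cost 477, saving 124.
Extra fixed cost: 28. Net change = 28 − 124 = -96.
(Totals: 657 → 561.)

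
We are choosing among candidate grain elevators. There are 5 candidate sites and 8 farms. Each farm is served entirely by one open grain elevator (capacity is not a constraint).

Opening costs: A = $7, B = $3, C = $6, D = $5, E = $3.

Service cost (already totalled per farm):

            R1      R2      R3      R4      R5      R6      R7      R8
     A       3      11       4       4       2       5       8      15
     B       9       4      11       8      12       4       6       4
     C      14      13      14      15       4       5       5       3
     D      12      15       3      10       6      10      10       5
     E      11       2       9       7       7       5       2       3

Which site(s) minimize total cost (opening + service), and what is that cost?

For any fixed open set, each farm goes to its cheapest open site; total = fixed + service.
{A, E}: R1→A 3, R2→E 2, R3→A 4, R4→A 4, R5→A 2, R6→A 5, R7→E 2, R8→E 3. Service 25; fixed 10; total 35.
{A, B, E}: R1→A 3, R2→E 2, R3→A 4, R4→A 4, R5→A 2, R6→B 4, R7→E 2, R8→E 3. Service 24; fixed 13; total 37.
{A, D, E}: R1→A 3, R2→E 2, R3→D 3, R4→A 4, R5→A 2, R6→A 5, R7→E 2, R8→E 3. Service 24; fixed 15; total 39.
{A, B, C, D, E}: service 23 + fixed 24 = 47
No other subset beats 35.

Open A and E; minimum total cost 35.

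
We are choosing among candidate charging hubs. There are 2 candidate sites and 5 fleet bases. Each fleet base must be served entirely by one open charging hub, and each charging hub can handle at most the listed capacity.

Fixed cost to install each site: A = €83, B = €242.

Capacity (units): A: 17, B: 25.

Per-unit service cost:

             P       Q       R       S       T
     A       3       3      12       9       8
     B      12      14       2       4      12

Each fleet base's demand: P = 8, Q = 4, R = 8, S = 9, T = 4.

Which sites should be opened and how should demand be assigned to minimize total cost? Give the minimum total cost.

Open {A, B}: P→A 3·8=24, Q→A 3·4=12, R→B 2·8=16, S→B 4·9=36, T→A 8·4=32.
Loads: A carries 16/17, B carries 17/25. Service 120; fixed 325; total 445.
Next best feasible plan costs 461.

Minimum total cost: 445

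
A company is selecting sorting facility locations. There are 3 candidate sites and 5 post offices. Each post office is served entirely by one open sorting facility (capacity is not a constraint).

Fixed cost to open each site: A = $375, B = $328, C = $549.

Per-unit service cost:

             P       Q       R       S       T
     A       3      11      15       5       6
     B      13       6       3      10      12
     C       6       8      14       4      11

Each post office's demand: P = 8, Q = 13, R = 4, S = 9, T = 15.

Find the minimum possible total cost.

Minimum total cost: 737

For any fixed open set, each post office goes to its cheapest open site; total = fixed + service.
{A}: P→A 3·8=24, Q→A 11·13=143, R→A 15·4=60, S→A 5·9=45, T→A 6·15=90. Service 362; fixed 375; total 737.
{B}: service 464 + fixed 328 = 792
{A, B}: service 249 + fixed 703 = 952
{A, B, C}: P→A 3·8=24, Q→B 6·13=78, R→B 3·4=12, S→C 4·9=36, T→A 6·15=90. Service 240; fixed 1252; total 1492.
No other subset beats 737.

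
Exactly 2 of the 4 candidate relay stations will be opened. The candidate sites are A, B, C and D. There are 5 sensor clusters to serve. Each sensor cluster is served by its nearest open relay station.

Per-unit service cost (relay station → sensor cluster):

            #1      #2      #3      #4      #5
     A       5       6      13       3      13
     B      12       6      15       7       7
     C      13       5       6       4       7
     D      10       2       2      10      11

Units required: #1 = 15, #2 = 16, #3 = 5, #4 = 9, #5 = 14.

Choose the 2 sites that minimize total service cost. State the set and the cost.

With exactly 2 open, each sensor cluster uses its cheapest among the chosen.
{A, D}: #1→A 5·15=75, #2→D 2·16=32, #3→D 2·5=10, #4→A 3·9=27, #5→D 11·14=154. Service cost 298.
{A, C}: service cost 310
{C, D}: service cost 326
Among all 6 size-2 choices, {A, D} is lowest.

Choose A and D; total service cost 298.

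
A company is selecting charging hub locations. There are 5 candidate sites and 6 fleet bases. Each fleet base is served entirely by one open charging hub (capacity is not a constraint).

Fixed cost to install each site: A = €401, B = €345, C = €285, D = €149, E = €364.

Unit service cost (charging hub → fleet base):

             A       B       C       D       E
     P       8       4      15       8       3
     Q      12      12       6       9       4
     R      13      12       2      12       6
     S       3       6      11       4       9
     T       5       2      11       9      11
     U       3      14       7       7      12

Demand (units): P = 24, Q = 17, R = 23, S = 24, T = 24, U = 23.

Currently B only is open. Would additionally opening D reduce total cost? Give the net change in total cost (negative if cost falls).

Yes — net change −111 (cost falls by 111).

Current service cost with {B}: 1090.
Adding D: each fleet base re-picks its cheapest; new service cost 830, saving 260.
Extra fixed cost: 149. Net change = 149 − 260 = -111.
(Totals: 1435 → 1324.)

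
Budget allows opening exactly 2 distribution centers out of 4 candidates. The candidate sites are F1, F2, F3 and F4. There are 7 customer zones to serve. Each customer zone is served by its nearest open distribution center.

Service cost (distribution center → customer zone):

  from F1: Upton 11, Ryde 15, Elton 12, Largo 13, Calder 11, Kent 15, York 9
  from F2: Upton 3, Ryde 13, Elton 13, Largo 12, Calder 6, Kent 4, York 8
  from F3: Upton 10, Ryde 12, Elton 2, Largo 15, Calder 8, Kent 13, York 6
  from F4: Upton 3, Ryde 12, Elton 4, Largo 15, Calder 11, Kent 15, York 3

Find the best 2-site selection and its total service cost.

Choose F2 and F4; total service cost 44.

With exactly 2 open, each customer zone uses its cheapest among the chosen.
{F2, F4}: Upton→F2 3, Ryde→F4 12, Elton→F4 4, Largo→F2 12, Calder→F2 6, Kent→F2 4, York→F4 3. Service cost 44.
{F2, F3}: service cost 45
{F3, F4}: service cost 56
Among all 6 size-2 choices, {F2, F4} is lowest.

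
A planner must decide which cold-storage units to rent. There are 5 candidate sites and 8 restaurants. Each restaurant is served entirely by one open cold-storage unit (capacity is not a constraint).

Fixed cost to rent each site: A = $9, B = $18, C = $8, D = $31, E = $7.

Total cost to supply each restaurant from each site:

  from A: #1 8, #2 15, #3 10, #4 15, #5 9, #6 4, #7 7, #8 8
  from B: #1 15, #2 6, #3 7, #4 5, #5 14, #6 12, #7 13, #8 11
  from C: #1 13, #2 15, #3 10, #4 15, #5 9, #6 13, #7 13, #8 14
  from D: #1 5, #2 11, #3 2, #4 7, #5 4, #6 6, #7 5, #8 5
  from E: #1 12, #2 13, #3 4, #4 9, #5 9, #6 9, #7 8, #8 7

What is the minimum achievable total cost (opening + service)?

Minimum total cost: 76

For any fixed open set, each restaurant goes to its cheapest open site; total = fixed + service.
{D}: #1→D 5, #2→D 11, #3→D 2, #4→D 7, #5→D 4, #6→D 6, #7→D 5, #8→D 5. Service 45; fixed 31; total 76.
{A, E}: service 61 + fixed 16 = 77
{E}: #1→E 12, #2→E 13, #3→E 4, #4→E 9, #5→E 9, #6→E 9, #7→E 8, #8→E 7. Service 71; fixed 7; total 78.
{A, B, C, D, E}: service 36 + fixed 73 = 109
No other subset beats 76.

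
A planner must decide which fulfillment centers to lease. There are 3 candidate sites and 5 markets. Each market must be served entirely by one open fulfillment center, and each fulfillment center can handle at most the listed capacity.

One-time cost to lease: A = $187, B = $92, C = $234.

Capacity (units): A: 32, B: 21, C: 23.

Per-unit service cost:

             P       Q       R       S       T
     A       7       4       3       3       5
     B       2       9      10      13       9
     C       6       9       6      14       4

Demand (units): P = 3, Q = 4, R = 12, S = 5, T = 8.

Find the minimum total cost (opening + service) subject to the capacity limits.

Open {A}: P→A 7·3=21, Q→A 4·4=16, R→A 3·12=36, S→A 3·5=15, T→A 5·8=40.
Loads: A carries 32/32. Service 128; fixed 187; total 315.
Next best feasible plan costs 392.

Minimum total cost: 315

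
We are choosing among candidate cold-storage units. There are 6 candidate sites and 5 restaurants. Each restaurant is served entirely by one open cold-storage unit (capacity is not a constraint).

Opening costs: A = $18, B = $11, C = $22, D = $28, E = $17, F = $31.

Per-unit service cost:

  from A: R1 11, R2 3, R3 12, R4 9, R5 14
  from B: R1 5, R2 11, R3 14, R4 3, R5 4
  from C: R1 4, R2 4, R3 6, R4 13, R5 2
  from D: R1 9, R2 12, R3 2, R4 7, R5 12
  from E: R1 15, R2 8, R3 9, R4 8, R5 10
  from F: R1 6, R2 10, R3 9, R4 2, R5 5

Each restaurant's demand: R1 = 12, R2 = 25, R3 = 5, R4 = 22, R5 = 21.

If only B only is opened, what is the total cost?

Total cost: 566

Each restaurant is assigned to its cheapest site among the open ones.
{B}: R1→B 5·12=60, R2→B 11·25=275, R3→B 14·5=70, R4→B 3·22=66, R5→B 4·21=84. Service 555; fixed 11; total 566.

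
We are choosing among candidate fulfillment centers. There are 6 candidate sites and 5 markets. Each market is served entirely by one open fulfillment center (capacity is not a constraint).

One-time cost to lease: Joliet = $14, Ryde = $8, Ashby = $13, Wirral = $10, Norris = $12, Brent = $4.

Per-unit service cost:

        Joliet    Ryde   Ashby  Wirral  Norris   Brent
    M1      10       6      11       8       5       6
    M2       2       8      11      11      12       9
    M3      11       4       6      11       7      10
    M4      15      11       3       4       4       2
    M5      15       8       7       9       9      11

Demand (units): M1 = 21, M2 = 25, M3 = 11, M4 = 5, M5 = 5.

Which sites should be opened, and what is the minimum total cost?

For any fixed open set, each market goes to its cheapest open site; total = fixed + service.
{Joliet, Ryde, Norris, Brent}: M1→Norris 5·21=105, M2→Joliet 2·25=50, M3→Ryde 4·11=44, M4→Brent 2·5=10, M5→Ryde 8·5=40. Service 249; fixed 38; total 287.
{Joliet, Ryde, Norris}: M1→Norris 5·21=105, M2→Joliet 2·25=50, M3→Ryde 4·11=44, M4→Norris 4·5=20, M5→Ryde 8·5=40. Service 259; fixed 34; total 293.
{Joliet, Ryde, Ashby, Norris, Brent}: service 244 + fixed 51 = 295
{Joliet, Ryde, Ashby, Wirral, Norris, Brent}: service 244 + fixed 61 = 305
No other subset beats 287.

Open Joliet, Ryde, Norris and Brent; minimum total cost 287.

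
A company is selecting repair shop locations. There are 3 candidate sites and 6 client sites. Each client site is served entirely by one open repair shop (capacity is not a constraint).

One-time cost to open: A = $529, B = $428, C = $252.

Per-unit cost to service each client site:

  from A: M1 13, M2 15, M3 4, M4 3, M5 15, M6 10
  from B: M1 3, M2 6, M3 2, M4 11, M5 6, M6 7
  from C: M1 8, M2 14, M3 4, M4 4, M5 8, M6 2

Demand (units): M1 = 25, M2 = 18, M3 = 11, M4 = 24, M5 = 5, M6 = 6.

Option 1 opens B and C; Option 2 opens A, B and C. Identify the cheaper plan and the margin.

Option 1 is cheaper by 505.

Option 1: {B, C}: M1→B 3·25=75, M2→B 6·18=108, M3→B 2·11=22, M4→C 4·24=96, M5→B 6·5=30, M6→C 2·6=12. Service 343; fixed 680; total 1023.
Option 2: {A, B, C}: M1→B 3·25=75, M2→B 6·18=108, M3→B 2·11=22, M4→A 3·24=72, M5→B 6·5=30, M6→C 2·6=12. Service 319; fixed 1209; total 1528.
Difference: |1023 − 1528| = 505.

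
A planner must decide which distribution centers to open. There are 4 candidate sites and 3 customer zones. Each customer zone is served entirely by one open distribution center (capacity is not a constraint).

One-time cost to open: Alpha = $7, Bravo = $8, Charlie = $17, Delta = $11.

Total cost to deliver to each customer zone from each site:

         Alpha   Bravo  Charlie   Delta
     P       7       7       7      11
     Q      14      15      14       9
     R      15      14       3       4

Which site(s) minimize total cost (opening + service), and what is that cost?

Open Delta only; minimum total cost 35.

For any fixed open set, each customer zone goes to its cheapest open site; total = fixed + service.
{Delta}: P→Delta 11, Q→Delta 9, R→Delta 4. Service 24; fixed 11; total 35.
{Alpha, Delta}: service 20 + fixed 18 = 38
{Bravo, Delta}: service 20 + fixed 19 = 39
{Alpha, Bravo, Charlie, Delta}: service 19 + fixed 43 = 62
(All 15 nonempty subsets were checked; Delta only is lowest.)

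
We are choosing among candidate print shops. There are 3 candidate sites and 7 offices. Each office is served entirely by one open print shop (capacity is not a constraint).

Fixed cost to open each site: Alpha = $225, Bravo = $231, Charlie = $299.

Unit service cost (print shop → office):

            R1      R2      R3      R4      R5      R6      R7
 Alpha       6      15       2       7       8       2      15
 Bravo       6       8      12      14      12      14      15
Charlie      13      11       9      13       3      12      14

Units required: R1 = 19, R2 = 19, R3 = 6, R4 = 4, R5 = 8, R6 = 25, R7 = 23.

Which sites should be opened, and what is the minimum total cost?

Open Alpha only; minimum total cost 1123.

For any fixed open set, each office goes to its cheapest open site; total = fixed + service.
{Alpha}: R1→Alpha 6·19=114, R2→Alpha 15·19=285, R3→Alpha 2·6=12, R4→Alpha 7·4=28, R5→Alpha 8·8=64, R6→Alpha 2·25=50, R7→Alpha 15·23=345. Service 898; fixed 225; total 1123.
{Alpha, Bravo}: service 765 + fixed 456 = 1221
{Alpha, Charlie}: service 759 + fixed 524 = 1283
{Alpha, Bravo, Charlie}: service 702 + fixed 755 = 1457
No other subset beats 1123.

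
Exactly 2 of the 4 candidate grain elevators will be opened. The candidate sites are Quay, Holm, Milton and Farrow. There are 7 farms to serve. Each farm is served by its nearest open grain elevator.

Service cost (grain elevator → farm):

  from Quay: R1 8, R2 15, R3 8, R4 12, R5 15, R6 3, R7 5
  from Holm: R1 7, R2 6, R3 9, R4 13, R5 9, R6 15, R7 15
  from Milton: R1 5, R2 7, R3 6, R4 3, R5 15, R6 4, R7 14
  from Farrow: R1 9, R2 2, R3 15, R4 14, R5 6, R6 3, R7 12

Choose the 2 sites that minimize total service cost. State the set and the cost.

Choose Milton and Farrow; total service cost 37.

With exactly 2 open, each farm uses its cheapest among the chosen.
{Milton, Farrow}: R1→Milton 5, R2→Farrow 2, R3→Milton 6, R4→Milton 3, R5→Farrow 6, R6→Farrow 3, R7→Farrow 12. Service cost 37.
{Quay, Milton}: service cost 44
{Quay, Farrow}: service cost 44
Among all 6 size-2 choices, {Milton, Farrow} is lowest.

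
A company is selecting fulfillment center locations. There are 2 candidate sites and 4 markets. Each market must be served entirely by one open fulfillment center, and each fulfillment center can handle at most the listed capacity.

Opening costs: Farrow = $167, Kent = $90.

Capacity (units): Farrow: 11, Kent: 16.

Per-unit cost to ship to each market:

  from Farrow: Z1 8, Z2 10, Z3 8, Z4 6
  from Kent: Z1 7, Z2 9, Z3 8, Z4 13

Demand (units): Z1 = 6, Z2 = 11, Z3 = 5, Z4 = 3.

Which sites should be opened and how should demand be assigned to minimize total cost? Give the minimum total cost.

Minimum total cost: 462

Open {Farrow, Kent}: Z1→Farrow 8·6=48, Z2→Kent 9·11=99, Z3→Kent 8·5=40, Z4→Farrow 6·3=18.
Loads: Farrow carries 9/11, Kent carries 16/16. Service 205; fixed 257; total 462.
Next best feasible plan costs 483.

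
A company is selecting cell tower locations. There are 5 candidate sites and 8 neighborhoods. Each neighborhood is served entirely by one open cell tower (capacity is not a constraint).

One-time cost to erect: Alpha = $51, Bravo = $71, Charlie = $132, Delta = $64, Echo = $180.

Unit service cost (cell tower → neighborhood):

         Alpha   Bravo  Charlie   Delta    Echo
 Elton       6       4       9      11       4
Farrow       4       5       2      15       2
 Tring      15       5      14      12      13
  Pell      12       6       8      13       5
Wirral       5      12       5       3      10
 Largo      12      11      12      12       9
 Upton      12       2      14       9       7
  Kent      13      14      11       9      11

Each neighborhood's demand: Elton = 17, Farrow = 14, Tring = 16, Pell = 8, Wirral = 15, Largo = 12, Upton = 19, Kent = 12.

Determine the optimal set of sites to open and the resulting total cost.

For any fixed open set, each neighborhood goes to its cheapest open site; total = fixed + service.
{Bravo, Delta}: Elton→Bravo 4·17=68, Farrow→Bravo 5·14=70, Tring→Bravo 5·16=80, Pell→Bravo 6·8=48, Wirral→Delta 3·15=45, Largo→Bravo 11·12=132, Upton→Bravo 2·19=38, Kent→Delta 9·12=108. Service 589; fixed 135; total 724.
{Alpha, Bravo, Delta}: Elton→Bravo 4·17=68, Farrow→Alpha 4·14=56, Tring→Bravo 5·16=80, Pell→Bravo 6·8=48, Wirral→Delta 3·15=45, Largo→Bravo 11·12=132, Upton→Bravo 2·19=38, Kent→Delta 9·12=108. Service 575; fixed 186; total 761.
{Alpha, Bravo}: service 653 + fixed 122 = 775
{Alpha, Bravo, Charlie, Delta, Echo}: Elton→Bravo 4·17=68, Farrow→Charlie 2·14=28, Tring→Bravo 5·16=80, Pell→Echo 5·8=40, Wirral→Delta 3·15=45, Largo→Echo 9·12=108, Upton→Bravo 2·19=38, Kent→Delta 9·12=108. Service 515; fixed 498; total 1013.
No other subset beats 724.

Open Bravo and Delta; minimum total cost 724.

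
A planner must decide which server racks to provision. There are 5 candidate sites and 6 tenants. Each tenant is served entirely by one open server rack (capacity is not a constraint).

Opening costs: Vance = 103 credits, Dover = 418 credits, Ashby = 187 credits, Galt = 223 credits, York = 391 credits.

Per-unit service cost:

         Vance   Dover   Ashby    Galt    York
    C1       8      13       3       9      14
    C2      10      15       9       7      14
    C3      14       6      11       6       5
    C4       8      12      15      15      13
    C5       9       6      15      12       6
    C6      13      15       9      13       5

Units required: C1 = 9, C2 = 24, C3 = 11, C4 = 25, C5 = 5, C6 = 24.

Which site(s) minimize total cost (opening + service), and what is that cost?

Open Vance and Ashby; minimum total cost 1115.

For any fixed open set, each tenant goes to its cheapest open site; total = fixed + service.
{Vance, Ashby}: C1→Ashby 3·9=27, C2→Ashby 9·24=216, C3→Ashby 11·11=121, C4→Vance 8·25=200, C5→Vance 9·5=45, C6→Ashby 9·24=216. Service 825; fixed 290; total 1115.
{Vance}: service 1023 + fixed 103 = 1126
{Vance, Galt}: service 863 + fixed 326 = 1189
{Vance, Dover, Ashby, Galt, York}: C1→Ashby 3·9=27, C2→Galt 7·24=168, C3→York 5·11=55, C4→Vance 8·25=200, C5→Dover 6·5=30, C6→York 5·24=120. Service 600; fixed 1322; total 1922.
No other subset beats 1115.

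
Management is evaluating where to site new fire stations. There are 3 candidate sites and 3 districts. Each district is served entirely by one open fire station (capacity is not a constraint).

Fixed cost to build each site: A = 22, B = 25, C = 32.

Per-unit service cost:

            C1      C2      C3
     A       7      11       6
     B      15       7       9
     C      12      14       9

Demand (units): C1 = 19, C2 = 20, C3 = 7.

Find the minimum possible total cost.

For any fixed open set, each district goes to its cheapest open site; total = fixed + service.
{A, B}: C1→A 7·19=133, C2→B 7·20=140, C3→A 6·7=42. Service 315; fixed 47; total 362.
{A, B, C}: service 315 + fixed 79 = 394
{A}: service 395 + fixed 22 = 417
No other subset beats 362.

Minimum total cost: 362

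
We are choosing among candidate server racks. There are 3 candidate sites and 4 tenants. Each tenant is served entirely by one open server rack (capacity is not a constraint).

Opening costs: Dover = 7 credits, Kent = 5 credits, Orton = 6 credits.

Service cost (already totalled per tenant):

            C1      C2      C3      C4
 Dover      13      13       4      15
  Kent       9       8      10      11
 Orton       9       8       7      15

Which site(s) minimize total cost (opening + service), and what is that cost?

For any fixed open set, each tenant goes to its cheapest open site; total = fixed + service.
{Kent}: C1→Kent 9, C2→Kent 8, C3→Kent 10, C4→Kent 11. Service 38; fixed 5; total 43.
{Dover, Kent}: service 32 + fixed 12 = 44
{Orton}: C1→Orton 9, C2→Orton 8, C3→Orton 7, C4→Orton 15. Service 39; fixed 6; total 45.
{Dover, Kent, Orton}: service 32 + fixed 18 = 50
No other subset beats 43.

Open Kent only; minimum total cost 43.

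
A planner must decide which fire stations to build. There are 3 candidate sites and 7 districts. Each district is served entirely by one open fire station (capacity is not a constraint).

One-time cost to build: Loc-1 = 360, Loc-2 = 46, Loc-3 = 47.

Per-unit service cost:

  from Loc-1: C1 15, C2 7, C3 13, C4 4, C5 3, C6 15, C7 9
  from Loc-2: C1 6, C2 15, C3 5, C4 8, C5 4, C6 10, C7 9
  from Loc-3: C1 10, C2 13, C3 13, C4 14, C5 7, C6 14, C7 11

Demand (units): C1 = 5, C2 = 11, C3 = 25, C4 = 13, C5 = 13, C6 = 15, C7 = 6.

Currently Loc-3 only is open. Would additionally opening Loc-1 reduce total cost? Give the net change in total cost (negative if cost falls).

Current service cost with {Loc-3}: 1067.
Adding Loc-1: each district re-picks its cheapest; new service cost 807, saving 260.
Extra fixed cost: 360. Net change = 360 − 260 = 100.
(Totals: 1114 → 1214.)

No — net change +100 (cost rises by 100).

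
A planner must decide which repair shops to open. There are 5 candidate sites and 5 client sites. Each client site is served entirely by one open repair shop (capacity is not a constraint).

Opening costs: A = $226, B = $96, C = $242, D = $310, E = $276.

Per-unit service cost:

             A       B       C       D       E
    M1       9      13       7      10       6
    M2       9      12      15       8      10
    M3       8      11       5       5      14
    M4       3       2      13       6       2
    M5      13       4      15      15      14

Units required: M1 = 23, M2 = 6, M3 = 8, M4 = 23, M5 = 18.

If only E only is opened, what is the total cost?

Each client site is assigned to its cheapest site among the open ones.
{E}: M1→E 6·23=138, M2→E 10·6=60, M3→E 14·8=112, M4→E 2·23=46, M5→E 14·18=252. Service 608; fixed 276; total 884.

Total cost: 884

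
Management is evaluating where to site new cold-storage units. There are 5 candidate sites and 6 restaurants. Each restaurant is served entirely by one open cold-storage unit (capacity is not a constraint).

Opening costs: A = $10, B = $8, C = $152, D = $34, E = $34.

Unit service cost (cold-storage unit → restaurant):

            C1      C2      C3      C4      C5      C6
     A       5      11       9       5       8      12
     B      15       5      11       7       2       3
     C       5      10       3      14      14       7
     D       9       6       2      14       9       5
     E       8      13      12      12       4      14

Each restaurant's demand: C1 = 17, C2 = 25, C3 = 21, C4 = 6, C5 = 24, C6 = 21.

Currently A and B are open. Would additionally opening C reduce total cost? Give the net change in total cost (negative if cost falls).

Current service cost with {A, B}: 540.
Adding C: each restaurant re-picks its cheapest; new service cost 414, saving 126.
Extra fixed cost: 152. Net change = 152 − 126 = 26.
(Totals: 558 → 584.)

No — net change +26 (cost rises by 26).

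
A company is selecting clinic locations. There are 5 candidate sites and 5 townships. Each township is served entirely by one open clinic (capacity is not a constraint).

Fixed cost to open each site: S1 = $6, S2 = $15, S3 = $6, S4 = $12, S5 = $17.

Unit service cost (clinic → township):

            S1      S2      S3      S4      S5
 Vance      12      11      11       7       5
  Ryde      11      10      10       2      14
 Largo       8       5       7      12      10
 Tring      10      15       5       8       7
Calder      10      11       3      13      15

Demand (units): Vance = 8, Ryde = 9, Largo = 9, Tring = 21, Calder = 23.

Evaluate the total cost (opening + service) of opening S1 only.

Each township is assigned to its cheapest site among the open ones.
{S1}: Vance→S1 12·8=96, Ryde→S1 11·9=99, Largo→S1 8·9=72, Tring→S1 10·21=210, Calder→S1 10·23=230. Service 707; fixed 6; total 713.

Total cost: 713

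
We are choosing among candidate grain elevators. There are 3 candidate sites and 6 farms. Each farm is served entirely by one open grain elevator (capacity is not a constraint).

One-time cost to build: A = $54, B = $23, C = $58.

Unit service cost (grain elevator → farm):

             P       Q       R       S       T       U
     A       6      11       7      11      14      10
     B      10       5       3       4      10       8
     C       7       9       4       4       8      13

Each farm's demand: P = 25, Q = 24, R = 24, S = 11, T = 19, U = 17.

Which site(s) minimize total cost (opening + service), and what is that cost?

For any fixed open set, each farm goes to its cheapest open site; total = fixed + service.
{B, C}: P→C 7·25=175, Q→B 5·24=120, R→B 3·24=72, S→B 4·11=44, T→C 8·19=152, U→B 8·17=136. Service 699; fixed 81; total 780.
{A, B}: service 712 + fixed 77 = 789
{A, B, C}: P→A 6·25=150, Q→B 5·24=120, R→B 3·24=72, S→B 4·11=44, T→C 8·19=152, U→B 8·17=136. Service 674; fixed 135; total 809.
{B}: P→B 10·25=250, Q→B 5·24=120, R→B 3·24=72, S→B 4·11=44, T→B 10·19=190, U→B 8·17=136. Service 812; fixed 23; total 835.
No other subset beats 780.

Open B and C; minimum total cost 780.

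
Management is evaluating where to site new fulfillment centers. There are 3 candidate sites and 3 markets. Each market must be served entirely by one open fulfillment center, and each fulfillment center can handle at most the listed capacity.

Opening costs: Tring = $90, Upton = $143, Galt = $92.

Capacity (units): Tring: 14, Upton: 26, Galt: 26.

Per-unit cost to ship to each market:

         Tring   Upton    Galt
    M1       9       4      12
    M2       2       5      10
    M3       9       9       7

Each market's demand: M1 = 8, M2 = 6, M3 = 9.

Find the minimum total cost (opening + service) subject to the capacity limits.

Open {Upton}: M1→Upton 4·8=32, M2→Upton 5·6=30, M3→Upton 9·9=81.
Loads: Upton carries 23/26. Service 143; fixed 143; total 286.
Next best feasible plan costs 311.

Minimum total cost: 286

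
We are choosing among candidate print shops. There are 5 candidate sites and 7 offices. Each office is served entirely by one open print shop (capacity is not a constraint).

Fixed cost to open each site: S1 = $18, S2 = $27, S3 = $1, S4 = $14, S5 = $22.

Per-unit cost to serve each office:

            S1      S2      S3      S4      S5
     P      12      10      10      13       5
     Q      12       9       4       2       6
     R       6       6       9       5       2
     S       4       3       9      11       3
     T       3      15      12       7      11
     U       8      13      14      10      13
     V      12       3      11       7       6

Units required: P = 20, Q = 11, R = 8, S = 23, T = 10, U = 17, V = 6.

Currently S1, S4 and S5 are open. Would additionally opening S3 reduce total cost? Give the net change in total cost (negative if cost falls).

No — net change +1 (cost rises by 1).

Current service cost with {S1, S4, S5}: 409.
Adding S3: each office re-picks its cheapest; new service cost 409, saving 0.
Extra fixed cost: 1. Net change = 1 − 0 = 1.
(Totals: 463 → 464.)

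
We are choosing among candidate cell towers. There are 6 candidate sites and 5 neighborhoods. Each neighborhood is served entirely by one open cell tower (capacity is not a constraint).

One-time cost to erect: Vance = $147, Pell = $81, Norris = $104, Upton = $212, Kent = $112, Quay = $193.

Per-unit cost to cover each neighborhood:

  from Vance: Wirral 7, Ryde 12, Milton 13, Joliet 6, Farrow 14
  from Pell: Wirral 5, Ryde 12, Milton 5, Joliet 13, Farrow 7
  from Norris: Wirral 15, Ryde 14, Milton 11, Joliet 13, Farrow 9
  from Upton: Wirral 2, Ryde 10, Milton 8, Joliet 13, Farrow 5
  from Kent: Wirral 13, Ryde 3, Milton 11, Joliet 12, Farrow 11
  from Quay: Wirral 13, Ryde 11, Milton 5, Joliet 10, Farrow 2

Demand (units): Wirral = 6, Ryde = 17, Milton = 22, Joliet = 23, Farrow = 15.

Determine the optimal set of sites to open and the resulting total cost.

Open Pell and Kent; minimum total cost 765.

For any fixed open set, each neighborhood goes to its cheapest open site; total = fixed + service.
{Pell, Kent}: Wirral→Pell 5·6=30, Ryde→Kent 3·17=51, Milton→Pell 5·22=110, Joliet→Kent 12·23=276, Farrow→Pell 7·15=105. Service 572; fixed 193; total 765.
{Vance, Pell, Kent}: Wirral→Pell 5·6=30, Ryde→Kent 3·17=51, Milton→Pell 5·22=110, Joliet→Vance 6·23=138, Farrow→Pell 7·15=105. Service 434; fixed 340; total 774.
{Kent, Quay}: service 499 + fixed 305 = 804
{Vance, Pell, Norris, Upton, Kent, Quay}: service 341 + fixed 849 = 1190
No other subset beats 765.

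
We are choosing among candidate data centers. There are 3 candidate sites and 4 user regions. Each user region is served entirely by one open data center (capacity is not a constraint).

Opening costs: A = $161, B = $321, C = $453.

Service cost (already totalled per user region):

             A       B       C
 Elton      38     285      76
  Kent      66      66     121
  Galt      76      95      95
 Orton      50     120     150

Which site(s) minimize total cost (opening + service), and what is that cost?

Open A only; minimum total cost 391.

For any fixed open set, each user region goes to its cheapest open site; total = fixed + service.
{A}: Elton→A 38, Kent→A 66, Galt→A 76, Orton→A 50. Service 230; fixed 161; total 391.
{A, B}: service 230 + fixed 482 = 712
{A, C}: service 230 + fixed 614 = 844
{A, B, C}: Elton→A 38, Kent→A 66, Galt→A 76, Orton→A 50. Service 230; fixed 935; total 1165.
No other subset beats 391.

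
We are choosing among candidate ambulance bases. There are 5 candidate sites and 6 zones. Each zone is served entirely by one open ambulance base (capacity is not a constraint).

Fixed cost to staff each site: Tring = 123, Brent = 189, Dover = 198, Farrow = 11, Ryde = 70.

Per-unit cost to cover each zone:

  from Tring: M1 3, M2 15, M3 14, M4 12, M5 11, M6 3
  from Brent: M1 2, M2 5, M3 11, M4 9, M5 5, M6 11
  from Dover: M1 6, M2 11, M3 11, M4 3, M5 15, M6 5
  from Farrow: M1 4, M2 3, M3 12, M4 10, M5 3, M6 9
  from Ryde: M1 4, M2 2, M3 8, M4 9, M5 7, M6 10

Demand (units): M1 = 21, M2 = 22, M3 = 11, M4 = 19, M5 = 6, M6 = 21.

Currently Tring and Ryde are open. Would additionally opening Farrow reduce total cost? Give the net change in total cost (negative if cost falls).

Current service cost with {Tring, Ryde}: 471.
Adding Farrow: each zone re-picks its cheapest; new service cost 447, saving 24.
Extra fixed cost: 11. Net change = 11 − 24 = -13.
(Totals: 664 → 651.)

Yes — net change −13 (cost falls by 13).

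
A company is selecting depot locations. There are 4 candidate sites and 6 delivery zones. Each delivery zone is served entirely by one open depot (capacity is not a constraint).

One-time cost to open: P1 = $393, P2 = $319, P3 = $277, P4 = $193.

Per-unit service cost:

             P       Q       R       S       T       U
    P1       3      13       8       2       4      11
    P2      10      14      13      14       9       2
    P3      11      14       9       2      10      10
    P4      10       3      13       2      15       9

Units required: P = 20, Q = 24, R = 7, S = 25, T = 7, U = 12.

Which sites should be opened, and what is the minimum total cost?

For any fixed open set, each delivery zone goes to its cheapest open site; total = fixed + service.
{P4}: P→P4 10·20=200, Q→P4 3·24=72, R→P4 13·7=91, S→P4 2·25=50, T→P4 15·7=105, U→P4 9·12=108. Service 626; fixed 193; total 819.
{P1, P4}: P→P1 3·20=60, Q→P4 3·24=72, R→P1 8·7=56, S→P1 2·25=50, T→P1 4·7=28, U→P4 9·12=108. Service 374; fixed 586; total 960.
{P2, P4}: P→P2 10·20=200, Q→P4 3·24=72, R→P2 13·7=91, S→P4 2·25=50, T→P2 9·7=63, U→P2 2·12=24. Service 500; fixed 512; total 1012.
{P1, P2, P3, P4}: service 290 + fixed 1182 = 1472
No other subset beats 819.

Open P4 only; minimum total cost 819.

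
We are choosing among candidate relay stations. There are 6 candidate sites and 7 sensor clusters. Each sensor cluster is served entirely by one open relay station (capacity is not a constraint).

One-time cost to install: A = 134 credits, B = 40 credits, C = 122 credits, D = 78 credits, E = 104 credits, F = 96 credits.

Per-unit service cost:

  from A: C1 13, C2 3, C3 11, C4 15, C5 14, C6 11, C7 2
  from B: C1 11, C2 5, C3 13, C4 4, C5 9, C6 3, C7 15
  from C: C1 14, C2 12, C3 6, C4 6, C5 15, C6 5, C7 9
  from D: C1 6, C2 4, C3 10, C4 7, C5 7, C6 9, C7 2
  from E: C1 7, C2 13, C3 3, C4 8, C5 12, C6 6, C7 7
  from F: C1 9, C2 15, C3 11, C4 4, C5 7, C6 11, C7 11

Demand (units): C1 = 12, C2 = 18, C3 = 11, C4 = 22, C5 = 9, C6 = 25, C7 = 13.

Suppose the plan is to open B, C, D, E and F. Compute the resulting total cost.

Total cost: 869

Each sensor cluster is assigned to its cheapest site among the open ones.
{B, C, D, E, F}: C1→D 6·12=72, C2→D 4·18=72, C3→E 3·11=33, C4→B 4·22=88, C5→D 7·9=63, C6→B 3·25=75, C7→D 2·13=26. Service 429; fixed 440; total 869.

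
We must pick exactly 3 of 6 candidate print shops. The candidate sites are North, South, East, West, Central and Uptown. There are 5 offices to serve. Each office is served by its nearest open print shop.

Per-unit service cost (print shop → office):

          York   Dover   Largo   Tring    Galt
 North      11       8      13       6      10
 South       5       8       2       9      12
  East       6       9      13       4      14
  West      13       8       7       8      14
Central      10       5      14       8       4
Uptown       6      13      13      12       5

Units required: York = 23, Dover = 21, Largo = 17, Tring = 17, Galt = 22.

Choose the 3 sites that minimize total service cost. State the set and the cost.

With exactly 3 open, each office uses its cheapest among the chosen.
{South, East, Central}: York→South 5·23=115, Dover→Central 5·21=105, Largo→South 2·17=34, Tring→East 4·17=68, Galt→Central 4·22=88. Service cost 410.
{North, South, Central}: service cost 444
{South, West, Central}: service cost 478
Among all 20 size-3 choices, {South, East, Central} is lowest.

Choose South, East and Central; total service cost 410.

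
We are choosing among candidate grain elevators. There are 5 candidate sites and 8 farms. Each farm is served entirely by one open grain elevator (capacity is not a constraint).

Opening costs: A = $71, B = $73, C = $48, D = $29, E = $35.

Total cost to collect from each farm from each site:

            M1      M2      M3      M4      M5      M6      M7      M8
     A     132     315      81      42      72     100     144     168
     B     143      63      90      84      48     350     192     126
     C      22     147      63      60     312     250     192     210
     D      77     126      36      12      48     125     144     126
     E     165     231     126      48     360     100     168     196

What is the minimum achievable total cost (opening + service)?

For any fixed open set, each farm goes to its cheapest open site; total = fixed + service.
{C, D}: M1→C 22, M2→D 126, M3→D 36, M4→D 12, M5→D 48, M6→D 125, M7→D 144, M8→D 126. Service 639; fixed 77; total 716.
{D}: service 694 + fixed 29 = 723
{B, C, D}: service 576 + fixed 150 = 726
{A, B, C, D, E}: M1→C 22, M2→B 63, M3→D 36, M4→D 12, M5→B 48, M6→A 100, M7→A 144, M8→B 126. Service 551; fixed 256; total 807.
No other subset beats 716.

Minimum total cost: 716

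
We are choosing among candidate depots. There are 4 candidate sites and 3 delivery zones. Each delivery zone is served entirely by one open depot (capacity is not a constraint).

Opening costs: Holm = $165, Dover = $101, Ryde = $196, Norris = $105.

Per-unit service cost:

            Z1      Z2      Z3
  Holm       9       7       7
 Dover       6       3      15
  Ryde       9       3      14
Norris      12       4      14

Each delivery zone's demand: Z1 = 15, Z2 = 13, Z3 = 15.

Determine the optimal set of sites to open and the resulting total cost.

For any fixed open set, each delivery zone goes to its cheapest open site; total = fixed + service.
{Dover}: Z1→Dover 6·15=90, Z2→Dover 3·13=39, Z3→Dover 15·15=225. Service 354; fixed 101; total 455.
{Holm}: Z1→Holm 9·15=135, Z2→Holm 7·13=91, Z3→Holm 7·15=105. Service 331; fixed 165; total 496.
{Holm, Dover}: service 234 + fixed 266 = 500
{Holm, Dover, Ryde, Norris}: service 234 + fixed 567 = 801
No other subset beats 455.

Open Dover only; minimum total cost 455.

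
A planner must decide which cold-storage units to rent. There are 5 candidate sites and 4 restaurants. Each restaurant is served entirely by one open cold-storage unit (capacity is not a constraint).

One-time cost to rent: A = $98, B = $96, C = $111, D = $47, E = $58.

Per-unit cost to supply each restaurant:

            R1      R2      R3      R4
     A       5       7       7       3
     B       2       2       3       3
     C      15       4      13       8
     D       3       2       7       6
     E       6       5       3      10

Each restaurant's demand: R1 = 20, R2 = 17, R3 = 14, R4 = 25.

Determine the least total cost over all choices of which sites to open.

Minimum total cost: 287

For any fixed open set, each restaurant goes to its cheapest open site; total = fixed + service.
{B}: R1→B 2·20=40, R2→B 2·17=34, R3→B 3·14=42, R4→B 3·25=75. Service 191; fixed 96; total 287.
{B, D}: service 191 + fixed 143 = 334
{B, E}: service 191 + fixed 154 = 345
{A, B, C, D, E}: R1→B 2·20=40, R2→B 2·17=34, R3→B 3·14=42, R4→A 3·25=75. Service 191; fixed 410; total 601.
No other subset beats 287.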